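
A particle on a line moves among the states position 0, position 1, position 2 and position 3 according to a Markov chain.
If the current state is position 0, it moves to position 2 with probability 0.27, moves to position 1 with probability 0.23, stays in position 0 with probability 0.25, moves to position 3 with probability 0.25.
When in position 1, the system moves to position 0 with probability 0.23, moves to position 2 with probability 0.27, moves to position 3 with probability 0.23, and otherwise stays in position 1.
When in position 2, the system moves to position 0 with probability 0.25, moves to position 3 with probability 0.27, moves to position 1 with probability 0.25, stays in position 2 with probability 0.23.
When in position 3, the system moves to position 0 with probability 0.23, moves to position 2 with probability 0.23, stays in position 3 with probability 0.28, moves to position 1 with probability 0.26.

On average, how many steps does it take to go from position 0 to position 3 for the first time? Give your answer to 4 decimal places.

Let t(s) be the expected number of steps to first reach position 3 from state s, with t(position 3) = 0. Conditioning on the first step:
t(position 0) = 1 + 0.25·t(position 0) + 0.23·t(position 1) + 0.27·t(position 2)
t(position 1) = 1 + 0.23·t(position 0) + 0.27·t(position 1) + 0.27·t(position 2)
t(position 2) = 1 + 0.25·t(position 0) + 0.25·t(position 1) + 0.23·t(position 2)
Solving: t(position 0) = 3.9953, t(position 1) = 4.0786, t(position 2) = 3.9201.
Expected steps from position 0 to position 3: 3.9953.

3.9953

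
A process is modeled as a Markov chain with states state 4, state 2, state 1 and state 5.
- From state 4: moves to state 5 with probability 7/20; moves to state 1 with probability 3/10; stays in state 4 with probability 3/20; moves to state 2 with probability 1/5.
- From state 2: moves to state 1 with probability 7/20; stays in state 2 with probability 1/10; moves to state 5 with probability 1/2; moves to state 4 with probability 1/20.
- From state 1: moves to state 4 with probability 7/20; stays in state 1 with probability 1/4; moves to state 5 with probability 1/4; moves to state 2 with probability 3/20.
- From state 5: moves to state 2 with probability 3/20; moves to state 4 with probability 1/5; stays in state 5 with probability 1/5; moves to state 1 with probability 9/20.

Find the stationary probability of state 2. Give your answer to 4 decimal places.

0.1532

Let the stationary distribution be π with π = πP and π_1 + π_2 + π_3 + π_4 = 1.
π_1 = 0.15·π_1 + 0.05·π_2 + 0.35·π_3 + 0.2·π_4
π_2 = 0.2·π_1 + 0.1·π_2 + 0.15·π_3 + 0.15·π_4
π_3 = 0.3·π_1 + 0.35·π_2 + 0.25·π_3 + 0.45·π_4
Solving with the normalization constraint gives π = (0.2165, 0.1532, 0.3352, 0.2952).
So the stationary probability of state 2 is 0.1532.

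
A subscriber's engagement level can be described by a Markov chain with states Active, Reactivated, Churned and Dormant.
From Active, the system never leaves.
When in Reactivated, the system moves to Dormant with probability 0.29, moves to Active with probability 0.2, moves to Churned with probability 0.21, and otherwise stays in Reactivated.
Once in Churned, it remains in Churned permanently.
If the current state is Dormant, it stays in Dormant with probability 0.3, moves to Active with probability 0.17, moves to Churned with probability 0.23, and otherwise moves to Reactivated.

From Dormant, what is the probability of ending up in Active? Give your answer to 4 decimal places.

Let h(s) be the probability of absorption at Active starting from transient state s. Then h(Active) = 1 and h(Churned) = 0. By first-step analysis:
h(Reactivated) = 0.2·1 + 0.3·h(Reactivated) + 0.21·0 + 0.29·h(Dormant)
h(Dormant) = 0.17·1 + 0.3·h(Reactivated) + 0.23·0 + 0.3·h(Dormant)
Solving: h(Reactivated) = 0.4697, h(Dormant) = 0.4442.
Starting from Dormant, the probability is 0.4442.

0.4442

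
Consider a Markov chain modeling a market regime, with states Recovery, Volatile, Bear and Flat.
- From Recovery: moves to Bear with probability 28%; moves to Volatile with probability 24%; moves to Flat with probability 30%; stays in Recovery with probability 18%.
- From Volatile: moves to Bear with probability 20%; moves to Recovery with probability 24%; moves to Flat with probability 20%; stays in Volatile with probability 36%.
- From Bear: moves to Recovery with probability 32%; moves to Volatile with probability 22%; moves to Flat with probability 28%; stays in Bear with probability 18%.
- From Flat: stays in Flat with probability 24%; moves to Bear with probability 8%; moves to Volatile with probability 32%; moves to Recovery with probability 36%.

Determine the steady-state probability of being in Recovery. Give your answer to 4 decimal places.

Let the stationary distribution be π with π = πP and π_1 + π_2 + π_3 + π_4 = 1.
π_1 = 0.18·π_1 + 0.24·π_2 + 0.32·π_3 + 0.36·π_4
π_2 = 0.24·π_1 + 0.36·π_2 + 0.22·π_3 + 0.32·π_4
π_3 = 0.28·π_1 + 0.2·π_2 + 0.18·π_3 + 0.08·π_4
Solving with the normalization constraint gives π = (0.2691, 0.2914, 0.1875, 0.2520).
So the stationary probability of Recovery is 0.2691.

0.2691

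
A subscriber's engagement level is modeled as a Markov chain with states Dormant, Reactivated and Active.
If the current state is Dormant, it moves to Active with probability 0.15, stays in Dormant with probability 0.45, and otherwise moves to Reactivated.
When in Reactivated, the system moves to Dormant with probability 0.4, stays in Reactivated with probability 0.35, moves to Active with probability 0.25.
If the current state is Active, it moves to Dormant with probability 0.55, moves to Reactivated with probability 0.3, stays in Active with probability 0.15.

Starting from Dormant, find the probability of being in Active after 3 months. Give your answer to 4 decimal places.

0.1865

Propagate the distribution vector 3 months from Dormant.
After 0 months: (1.0000, 0.0000, 0.0000)
After 1 month: (0.4500, 0.4000, 0.1500)
After 2 months: (0.4450, 0.3650, 0.1900)
After 3 months: (0.4508, 0.3628, 0.1865)
P(in Active after 3 months) = 0.1865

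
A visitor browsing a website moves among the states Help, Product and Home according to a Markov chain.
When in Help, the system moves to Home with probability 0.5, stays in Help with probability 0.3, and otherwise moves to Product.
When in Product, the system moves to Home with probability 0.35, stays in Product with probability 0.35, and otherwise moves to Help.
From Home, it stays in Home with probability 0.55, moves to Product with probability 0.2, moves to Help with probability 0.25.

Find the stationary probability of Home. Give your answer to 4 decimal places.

0.4892

Let the stationary distribution be π with π = πP and π_1 + π_2 + π_3 = 1.
π_1 = 0.3·π_1 + 0.3·π_2 + 0.25·π_3
π_2 = 0.2·π_1 + 0.35·π_2 + 0.2·π_3
Solving with the normalization constraint gives π = (0.2755, 0.2353, 0.4892).
So the stationary probability of Home is 0.4892.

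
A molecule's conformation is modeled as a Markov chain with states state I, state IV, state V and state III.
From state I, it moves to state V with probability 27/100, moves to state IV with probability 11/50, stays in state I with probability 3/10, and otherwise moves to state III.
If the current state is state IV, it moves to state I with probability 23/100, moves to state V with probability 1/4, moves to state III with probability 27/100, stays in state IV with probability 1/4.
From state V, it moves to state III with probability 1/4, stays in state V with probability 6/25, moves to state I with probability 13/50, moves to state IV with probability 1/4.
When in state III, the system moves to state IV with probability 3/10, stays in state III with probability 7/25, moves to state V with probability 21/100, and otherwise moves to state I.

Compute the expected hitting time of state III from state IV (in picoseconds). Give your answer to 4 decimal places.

4.0061

Let t(s) be the expected number of picoseconds to first reach state III from state s, with t(state III) = 0. Conditioning on the first picosecond:
t(state I) = 1 + 0.3·t(state I) + 0.22·t(state IV) + 0.27·t(state V)
t(state IV) = 1 + 0.23·t(state I) + 0.25·t(state IV) + 0.25·t(state V)
t(state V) = 1 + 0.26·t(state I) + 0.25·t(state IV) + 0.24·t(state V)
Solving: t(state I) = 4.2664, t(state IV) = 4.0061, t(state V) = 4.0931.
Expected picoseconds from state IV to state III: 4.0061.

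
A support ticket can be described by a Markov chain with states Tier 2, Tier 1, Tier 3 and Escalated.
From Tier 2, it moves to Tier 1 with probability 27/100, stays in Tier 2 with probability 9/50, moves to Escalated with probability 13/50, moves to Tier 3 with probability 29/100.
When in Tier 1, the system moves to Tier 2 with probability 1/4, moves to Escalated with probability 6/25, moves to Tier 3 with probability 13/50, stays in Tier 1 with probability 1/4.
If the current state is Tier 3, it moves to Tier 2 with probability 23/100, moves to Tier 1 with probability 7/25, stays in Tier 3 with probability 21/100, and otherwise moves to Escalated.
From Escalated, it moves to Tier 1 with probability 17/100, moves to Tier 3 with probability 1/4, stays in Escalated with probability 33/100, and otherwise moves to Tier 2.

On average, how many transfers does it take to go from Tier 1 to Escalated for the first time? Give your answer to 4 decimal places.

Let t(s) be the expected number of transfers to first reach Escalated from state s, with t(Escalated) = 0. Conditioning on the first transfer:
t(Tier 2) = 1 + 0.18·t(Tier 2) + 0.27·t(Tier 1) + 0.29·t(Tier 3)
t(Tier 1) = 1 + 0.25·t(Tier 2) + 0.25·t(Tier 1) + 0.26·t(Tier 3)
t(Tier 3) = 1 + 0.23·t(Tier 2) + 0.28·t(Tier 1) + 0.21·t(Tier 3)
Solving: t(Tier 2) = 3.8480, t(Tier 1) = 3.9255, t(Tier 3) = 3.7774.
Expected transfers from Tier 1 to Escalated: 3.9255.

3.9255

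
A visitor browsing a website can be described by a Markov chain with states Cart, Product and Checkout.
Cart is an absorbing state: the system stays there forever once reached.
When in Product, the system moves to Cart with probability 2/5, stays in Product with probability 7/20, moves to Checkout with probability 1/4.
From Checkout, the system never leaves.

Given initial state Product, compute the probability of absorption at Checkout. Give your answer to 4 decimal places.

Let h(s) be the probability of absorption at Checkout starting from transient state s. Then h(Checkout) = 1 and h(Cart) = 0. By first-step analysis:
h(Product) = 0.4·0 + 0.35·h(Product) + 0.25·1
Solving: h(Product) = 0.3846.
Starting from Product, the probability is 0.3846.

0.3846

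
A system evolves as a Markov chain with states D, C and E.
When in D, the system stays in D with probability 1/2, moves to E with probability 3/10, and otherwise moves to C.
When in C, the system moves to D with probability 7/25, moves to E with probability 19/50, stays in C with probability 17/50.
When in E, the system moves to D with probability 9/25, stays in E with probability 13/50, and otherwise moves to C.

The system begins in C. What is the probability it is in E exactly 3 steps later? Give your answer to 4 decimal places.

0.3128

Propagate the distribution vector 3 steps from C.
After 0 steps: (0.0000, 1.0000, 0.0000)
After 1 step: (0.2800, 0.3400, 0.3800)
After 2 steps: (0.3720, 0.3160, 0.3120)
After 3 steps: (0.3868, 0.3004, 0.3128)
P(in E after 3 steps) = 0.3128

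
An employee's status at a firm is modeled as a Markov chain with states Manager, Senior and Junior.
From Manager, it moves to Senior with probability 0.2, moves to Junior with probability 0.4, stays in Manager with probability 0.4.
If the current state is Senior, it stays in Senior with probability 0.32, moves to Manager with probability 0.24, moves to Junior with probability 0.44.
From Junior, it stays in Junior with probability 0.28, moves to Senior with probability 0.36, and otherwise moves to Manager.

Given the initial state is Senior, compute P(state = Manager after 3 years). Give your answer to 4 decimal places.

Propagate the distribution vector 3 years from Senior.
After 0 years: (0.0000, 1.0000, 0.0000)
After 1 year: (0.2400, 0.3200, 0.4400)
After 2 years: (0.3312, 0.3088, 0.3600)
After 3 years: (0.3362, 0.2947, 0.3692)
P(in Manager after 3 years) = 0.3362

0.3362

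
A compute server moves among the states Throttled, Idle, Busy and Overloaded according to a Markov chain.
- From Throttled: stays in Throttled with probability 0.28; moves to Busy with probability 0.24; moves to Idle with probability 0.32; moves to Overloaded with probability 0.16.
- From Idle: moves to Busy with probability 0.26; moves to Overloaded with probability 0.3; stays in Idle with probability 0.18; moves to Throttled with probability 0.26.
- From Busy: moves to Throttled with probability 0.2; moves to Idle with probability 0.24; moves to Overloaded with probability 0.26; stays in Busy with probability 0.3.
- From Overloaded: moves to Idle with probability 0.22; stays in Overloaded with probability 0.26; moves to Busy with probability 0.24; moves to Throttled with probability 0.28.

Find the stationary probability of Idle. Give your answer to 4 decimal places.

0.2410

Let the stationary distribution be π with π = πP and π_1 + π_2 + π_3 + π_4 = 1.
π_1 = 0.28·π_1 + 0.26·π_2 + 0.2·π_3 + 0.28·π_4
π_2 = 0.32·π_1 + 0.18·π_2 + 0.24·π_3 + 0.22·π_4
π_3 = 0.24·π_1 + 0.26·π_2 + 0.3·π_3 + 0.24·π_4
Solving with the normalization constraint gives π = (0.2543, 0.2410, 0.2604, 0.2442).
So the stationary probability of Idle is 0.2410.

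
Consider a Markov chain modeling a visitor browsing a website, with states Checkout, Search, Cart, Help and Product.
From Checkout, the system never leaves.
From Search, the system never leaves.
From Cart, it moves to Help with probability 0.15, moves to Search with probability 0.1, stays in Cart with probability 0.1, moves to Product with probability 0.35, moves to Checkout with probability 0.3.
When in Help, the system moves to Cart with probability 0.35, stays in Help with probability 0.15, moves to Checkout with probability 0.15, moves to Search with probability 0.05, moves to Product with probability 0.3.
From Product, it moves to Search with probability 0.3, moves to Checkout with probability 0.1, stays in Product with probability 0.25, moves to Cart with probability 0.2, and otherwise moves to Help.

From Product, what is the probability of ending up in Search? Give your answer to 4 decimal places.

0.6001

Let h(s) be the probability of absorption at Search starting from transient state s. Then h(Search) = 1 and h(Checkout) = 0. By first-step analysis:
h(Cart) = 0.3·0 + 0.1·1 + 0.1·h(Cart) + 0.15·h(Help) + 0.35·h(Product)
h(Help) = 0.15·0 + 0.05·1 + 0.35·h(Cart) + 0.15·h(Help) + 0.3·h(Product)
h(Product) = 0.1·0 + 0.3·1 + 0.2·h(Cart) + 0.15·h(Help) + 0.25·h(Product)
Solving: h(Cart) = 0.4183, h(Help) = 0.4429, h(Product) = 0.6001.
Starting from Product, the probability is 0.6001.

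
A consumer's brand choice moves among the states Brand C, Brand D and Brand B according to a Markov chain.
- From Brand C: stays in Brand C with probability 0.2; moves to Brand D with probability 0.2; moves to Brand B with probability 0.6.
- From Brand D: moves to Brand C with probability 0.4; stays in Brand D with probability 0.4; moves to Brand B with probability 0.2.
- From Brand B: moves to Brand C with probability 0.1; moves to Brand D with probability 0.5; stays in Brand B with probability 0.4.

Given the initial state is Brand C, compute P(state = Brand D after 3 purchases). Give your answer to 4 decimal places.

0.4040

Propagate the distribution vector 3 purchases from Brand C.
After 0 purchases: (1.0000, 0.0000, 0.0000)
After 1 purchase: (0.2000, 0.2000, 0.6000)
After 2 purchases: (0.1800, 0.4200, 0.4000)
After 3 purchases: (0.2440, 0.4040, 0.3520)
P(in Brand D after 3 purchases) = 0.4040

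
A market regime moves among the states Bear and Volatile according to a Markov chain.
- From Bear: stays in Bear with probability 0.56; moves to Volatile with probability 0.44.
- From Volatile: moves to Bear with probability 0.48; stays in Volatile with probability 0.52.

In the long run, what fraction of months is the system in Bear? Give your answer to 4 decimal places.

Let the stationary distribution be π with π = πP and π_1 + π_2 = 1.
π_1 = 0.56·π_1 + 0.48·π_2
Solving with the normalization constraint gives π = (0.5217, 0.4783).
So the stationary probability of Bear is 0.5217.

0.5217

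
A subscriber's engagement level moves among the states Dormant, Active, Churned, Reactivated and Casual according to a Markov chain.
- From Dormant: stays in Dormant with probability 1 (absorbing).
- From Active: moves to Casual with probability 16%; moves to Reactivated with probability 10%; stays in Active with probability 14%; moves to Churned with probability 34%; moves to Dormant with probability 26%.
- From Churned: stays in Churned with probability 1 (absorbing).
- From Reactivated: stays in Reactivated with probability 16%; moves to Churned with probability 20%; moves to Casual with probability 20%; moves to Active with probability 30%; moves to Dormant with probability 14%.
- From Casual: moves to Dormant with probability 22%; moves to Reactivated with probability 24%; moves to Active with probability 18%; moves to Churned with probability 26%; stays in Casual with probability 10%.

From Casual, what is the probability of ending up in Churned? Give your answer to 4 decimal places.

0.5544

Let h(s) be the probability of absorption at Churned starting from transient state s. Then h(Churned) = 1 and h(Dormant) = 0. By first-step analysis:
h(Active) = 0.26·0 + 0.14·h(Active) + 0.34·1 + 0.1·h(Reactivated) + 0.16·h(Casual)
h(Reactivated) = 0.14·0 + 0.3·h(Active) + 0.2·1 + 0.16·h(Reactivated) + 0.2·h(Casual)
h(Casual) = 0.22·0 + 0.18·h(Active) + 0.26·1 + 0.24·h(Reactivated) + 0.1·h(Casual)
Solving: h(Active) = 0.5650, h(Reactivated) = 0.5719, h(Casual) = 0.5544.
Starting from Casual, the probability is 0.5544.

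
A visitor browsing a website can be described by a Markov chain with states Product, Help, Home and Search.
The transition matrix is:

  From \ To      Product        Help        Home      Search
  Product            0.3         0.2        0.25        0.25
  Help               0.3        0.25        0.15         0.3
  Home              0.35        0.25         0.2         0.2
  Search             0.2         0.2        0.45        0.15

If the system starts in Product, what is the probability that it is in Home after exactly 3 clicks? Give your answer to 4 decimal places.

0.2589

Propagate the distribution vector 3 clicks from Product.
After 0 clicks: (1.0000, 0.0000, 0.0000, 0.0000)
After 1 click: (0.3000, 0.2000, 0.2500, 0.2500)
After 2 clicks: (0.2875, 0.2225, 0.2675, 0.2225)
After 3 clicks: (0.2911, 0.2245, 0.2589, 0.2255)
P(in Home after 3 clicks) = 0.2589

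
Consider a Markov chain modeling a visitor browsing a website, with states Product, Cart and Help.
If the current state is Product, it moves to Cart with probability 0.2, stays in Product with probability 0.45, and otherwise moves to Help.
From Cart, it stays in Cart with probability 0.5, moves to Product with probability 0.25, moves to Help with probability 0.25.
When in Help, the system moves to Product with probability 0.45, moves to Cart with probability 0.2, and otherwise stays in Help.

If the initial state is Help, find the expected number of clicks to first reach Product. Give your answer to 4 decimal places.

Let t(s) be the expected number of clicks to first reach Product from state s, with t(Product) = 0. Conditioning on the first click:
t(Cart) = 1 + 0.5·t(Cart) + 0.25·t(Help)
t(Help) = 1 + 0.2·t(Cart) + 0.35·t(Help)
Solving: t(Cart) = 3.2727, t(Help) = 2.5455.
Expected clicks from Help to Product: 2.5455.

2.5455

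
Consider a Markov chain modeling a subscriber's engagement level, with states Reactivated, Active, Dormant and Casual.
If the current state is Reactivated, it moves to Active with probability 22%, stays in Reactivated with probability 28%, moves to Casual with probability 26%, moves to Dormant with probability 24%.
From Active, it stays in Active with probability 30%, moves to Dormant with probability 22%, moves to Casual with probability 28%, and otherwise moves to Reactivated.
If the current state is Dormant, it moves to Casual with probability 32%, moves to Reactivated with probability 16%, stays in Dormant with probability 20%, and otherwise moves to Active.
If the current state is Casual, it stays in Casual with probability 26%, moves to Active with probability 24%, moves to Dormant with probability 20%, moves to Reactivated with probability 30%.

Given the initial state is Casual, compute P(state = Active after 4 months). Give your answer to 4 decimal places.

0.2685

Propagate the distribution vector 4 months from Casual.
After 0 months: (0.0000, 0.0000, 0.0000, 1.0000)
After 1 month: (0.3000, 0.2400, 0.2000, 0.2600)
After 2 months: (0.2420, 0.2644, 0.2168, 0.2768)
After 3 months: (0.2384, 0.2684, 0.2150, 0.2783)
After 4 months: (0.2383, 0.2685, 0.2149, 0.2783)
P(in Active after 4 months) = 0.2685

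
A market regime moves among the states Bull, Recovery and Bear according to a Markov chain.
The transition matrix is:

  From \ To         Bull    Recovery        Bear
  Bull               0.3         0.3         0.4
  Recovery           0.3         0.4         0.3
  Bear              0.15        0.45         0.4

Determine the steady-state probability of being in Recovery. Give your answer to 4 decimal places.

Let the stationary distribution be π with π = πP and π_1 + π_2 + π_3 = 1.
π_1 = 0.3·π_1 + 0.3·π_2 + 0.15·π_3
π_2 = 0.3·π_1 + 0.4·π_2 + 0.45·π_3
Solving with the normalization constraint gives π = (0.2459, 0.3934, 0.3607).
So the stationary probability of Recovery is 0.3934.

0.3934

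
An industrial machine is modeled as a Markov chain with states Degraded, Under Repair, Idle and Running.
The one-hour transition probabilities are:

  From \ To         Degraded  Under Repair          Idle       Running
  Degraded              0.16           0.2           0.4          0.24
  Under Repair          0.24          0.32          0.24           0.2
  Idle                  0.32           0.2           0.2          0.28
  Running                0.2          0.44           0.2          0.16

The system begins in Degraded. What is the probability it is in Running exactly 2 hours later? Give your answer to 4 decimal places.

0.2288

Propagate the distribution vector 2 hours from Degraded.
After 0 hours: (1.0000, 0.0000, 0.0000, 0.0000)
After 1 hour: (0.1600, 0.2000, 0.4000, 0.2400)
After 2 hours: (0.2496, 0.2816, 0.2400, 0.2288)
P(in Running after 2 hours) = 0.2288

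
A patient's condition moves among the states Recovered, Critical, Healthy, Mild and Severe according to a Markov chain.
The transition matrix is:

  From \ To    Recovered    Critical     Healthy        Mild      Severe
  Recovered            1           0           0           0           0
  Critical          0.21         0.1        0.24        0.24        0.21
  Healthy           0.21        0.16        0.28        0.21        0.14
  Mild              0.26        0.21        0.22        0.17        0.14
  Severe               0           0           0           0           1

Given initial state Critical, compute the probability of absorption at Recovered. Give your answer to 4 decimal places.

Let h(s) be the probability of absorption at Recovered starting from transient state s. Then h(Recovered) = 1 and h(Severe) = 0. By first-step analysis:
h(Critical) = 0.21·1 + 0.1·h(Critical) + 0.24·h(Healthy) + 0.24·h(Mild) + 0.21·0
h(Healthy) = 0.21·1 + 0.16·h(Critical) + 0.28·h(Healthy) + 0.21·h(Mild) + 0.14·0
h(Mild) = 0.26·1 + 0.21·h(Critical) + 0.22·h(Healthy) + 0.17·h(Mild) + 0.14·0
Solving: h(Critical) = 0.5543, h(Healthy) = 0.5930, h(Mild) = 0.6107.
Starting from Critical, the probability is 0.5543.

0.5543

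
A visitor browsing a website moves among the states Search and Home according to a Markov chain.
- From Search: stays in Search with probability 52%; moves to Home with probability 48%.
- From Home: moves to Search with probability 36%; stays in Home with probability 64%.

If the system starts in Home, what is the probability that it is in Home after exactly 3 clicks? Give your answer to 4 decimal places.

0.5732

Propagate the distribution vector 3 clicks from Home.
After 0 clicks: (0.0000, 1.0000)
After 1 click: (0.3600, 0.6400)
After 2 clicks: (0.4176, 0.5824)
After 3 clicks: (0.4268, 0.5732)
P(in Home after 3 clicks) = 0.5732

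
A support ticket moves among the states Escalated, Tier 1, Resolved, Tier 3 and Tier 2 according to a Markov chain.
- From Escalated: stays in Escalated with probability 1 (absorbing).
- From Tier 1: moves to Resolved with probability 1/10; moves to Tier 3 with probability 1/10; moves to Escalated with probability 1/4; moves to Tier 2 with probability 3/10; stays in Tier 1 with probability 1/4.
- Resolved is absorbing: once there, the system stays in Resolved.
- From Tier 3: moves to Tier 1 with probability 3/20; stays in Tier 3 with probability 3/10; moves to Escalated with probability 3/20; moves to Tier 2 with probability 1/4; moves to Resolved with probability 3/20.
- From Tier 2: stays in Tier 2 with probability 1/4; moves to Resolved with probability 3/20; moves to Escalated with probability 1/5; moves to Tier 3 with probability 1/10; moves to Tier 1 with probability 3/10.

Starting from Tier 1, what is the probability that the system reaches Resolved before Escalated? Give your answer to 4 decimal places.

Let h(s) be the probability of absorption at Resolved starting from transient state s. Then h(Resolved) = 1 and h(Escalated) = 0. By first-step analysis:
h(Tier 1) = 0.25·0 + 0.25·h(Tier 1) + 0.1·1 + 0.1·h(Tier 3) + 0.3·h(Tier 2)
h(Tier 3) = 0.15·0 + 0.15·h(Tier 1) + 0.15·1 + 0.3·h(Tier 3) + 0.25·h(Tier 2)
h(Tier 2) = 0.2·0 + 0.3·h(Tier 1) + 0.15·1 + 0.1·h(Tier 3) + 0.25·h(Tier 2)
Solving: h(Tier 1) = 0.3498, h(Tier 3) = 0.4312, h(Tier 2) = 0.3974.
Starting from Tier 1, the probability is 0.3498.

0.3498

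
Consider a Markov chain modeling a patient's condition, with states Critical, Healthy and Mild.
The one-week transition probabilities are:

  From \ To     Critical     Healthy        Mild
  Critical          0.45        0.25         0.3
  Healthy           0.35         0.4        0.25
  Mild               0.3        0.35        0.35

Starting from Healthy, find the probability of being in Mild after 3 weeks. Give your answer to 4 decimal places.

0.2979

Propagate the distribution vector 3 weeks from Healthy.
After 0 weeks: (0.0000, 1.0000, 0.0000)
After 1 week: (0.3500, 0.4000, 0.2500)
After 2 weeks: (0.3725, 0.3350, 0.2925)
After 3 weeks: (0.3726, 0.3295, 0.2979)
P(in Mild after 3 weeks) = 0.2979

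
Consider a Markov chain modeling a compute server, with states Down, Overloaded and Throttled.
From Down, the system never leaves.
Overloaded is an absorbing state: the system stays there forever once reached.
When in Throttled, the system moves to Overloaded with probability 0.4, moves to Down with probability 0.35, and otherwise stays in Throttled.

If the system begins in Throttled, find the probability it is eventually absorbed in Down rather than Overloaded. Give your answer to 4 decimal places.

Let h(s) be the probability of absorption at Down starting from transient state s. Then h(Down) = 1 and h(Overloaded) = 0. By first-step analysis:
h(Throttled) = 0.35·1 + 0.4·0 + 0.25·h(Throttled)
Solving: h(Throttled) = 0.4667.
Starting from Throttled, the probability is 0.4667.

0.4667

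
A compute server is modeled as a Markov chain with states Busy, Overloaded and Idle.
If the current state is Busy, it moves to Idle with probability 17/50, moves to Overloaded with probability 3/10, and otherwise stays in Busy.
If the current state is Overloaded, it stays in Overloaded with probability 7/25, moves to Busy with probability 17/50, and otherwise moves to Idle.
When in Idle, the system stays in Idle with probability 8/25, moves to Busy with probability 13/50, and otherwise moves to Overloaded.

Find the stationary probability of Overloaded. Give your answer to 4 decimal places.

Let the stationary distribution be π with π = πP and π_1 + π_2 + π_3 = 1.
π_1 = 0.36·π_1 + 0.34·π_2 + 0.26·π_3
π_2 = 0.3·π_1 + 0.28·π_2 + 0.42·π_3
Solving with the normalization constraint gives π = (0.3187, 0.3349, 0.3465).
So the stationary probability of Overloaded is 0.3349.

0.3349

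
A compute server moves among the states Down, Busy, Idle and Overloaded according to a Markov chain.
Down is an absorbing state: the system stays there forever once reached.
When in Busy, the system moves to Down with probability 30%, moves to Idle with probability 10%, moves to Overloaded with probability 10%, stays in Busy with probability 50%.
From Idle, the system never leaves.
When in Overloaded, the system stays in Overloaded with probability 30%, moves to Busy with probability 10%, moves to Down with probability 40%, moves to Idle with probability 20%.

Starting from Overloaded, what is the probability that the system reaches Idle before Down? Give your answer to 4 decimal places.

0.3235

Let h(s) be the probability of absorption at Idle starting from transient state s. Then h(Idle) = 1 and h(Down) = 0. By first-step analysis:
h(Busy) = 0.3·0 + 0.5·h(Busy) + 0.1·1 + 0.1·h(Overloaded)
h(Overloaded) = 0.4·0 + 0.1·h(Busy) + 0.2·1 + 0.3·h(Overloaded)
Solving: h(Busy) = 0.2647, h(Overloaded) = 0.3235.
Starting from Overloaded, the probability is 0.3235.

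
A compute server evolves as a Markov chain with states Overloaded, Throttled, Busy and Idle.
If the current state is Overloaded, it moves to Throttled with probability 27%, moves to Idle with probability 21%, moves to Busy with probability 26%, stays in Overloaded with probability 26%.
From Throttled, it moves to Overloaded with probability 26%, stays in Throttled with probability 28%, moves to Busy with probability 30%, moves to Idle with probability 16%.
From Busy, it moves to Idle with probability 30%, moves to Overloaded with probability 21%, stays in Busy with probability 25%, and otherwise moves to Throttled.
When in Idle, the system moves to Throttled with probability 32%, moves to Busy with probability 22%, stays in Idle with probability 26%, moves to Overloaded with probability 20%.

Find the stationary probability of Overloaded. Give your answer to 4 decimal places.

Let the stationary distribution be π with π = πP and π_1 + π_2 + π_3 + π_4 = 1.
π_1 = 0.26·π_1 + 0.26·π_2 + 0.21·π_3 + 0.2·π_4
π_2 = 0.27·π_1 + 0.28·π_2 + 0.24·π_3 + 0.32·π_4
π_3 = 0.26·π_1 + 0.3·π_2 + 0.25·π_3 + 0.22·π_4
Solving with the normalization constraint gives π = (0.2332, 0.2765, 0.2592, 0.2311).
So the stationary probability of Overloaded is 0.2332.

0.2332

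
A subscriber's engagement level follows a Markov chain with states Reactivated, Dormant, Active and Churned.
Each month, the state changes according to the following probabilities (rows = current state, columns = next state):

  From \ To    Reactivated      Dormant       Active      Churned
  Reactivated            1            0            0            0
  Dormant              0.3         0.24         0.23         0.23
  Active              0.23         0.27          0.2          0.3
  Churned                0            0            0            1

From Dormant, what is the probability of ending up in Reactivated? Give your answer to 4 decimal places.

Let h(s) be the probability of absorption at Reactivated starting from transient state s. Then h(Reactivated) = 1 and h(Churned) = 0. By first-step analysis:
h(Dormant) = 0.3·1 + 0.24·h(Dormant) + 0.23·h(Active) + 0.23·0
h(Active) = 0.23·1 + 0.27·h(Dormant) + 0.2·h(Active) + 0.3·0
Solving: h(Dormant) = 0.5365, h(Active) = 0.4686.
Starting from Dormant, the probability is 0.5365.

0.5365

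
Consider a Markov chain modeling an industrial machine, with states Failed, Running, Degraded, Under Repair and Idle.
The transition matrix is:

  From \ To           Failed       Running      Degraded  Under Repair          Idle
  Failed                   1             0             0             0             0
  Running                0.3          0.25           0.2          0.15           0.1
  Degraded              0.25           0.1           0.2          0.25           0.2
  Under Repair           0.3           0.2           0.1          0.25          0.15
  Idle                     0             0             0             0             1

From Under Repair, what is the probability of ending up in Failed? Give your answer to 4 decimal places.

Let h(s) be the probability of absorption at Failed starting from transient state s. Then h(Failed) = 1 and h(Idle) = 0. By first-step analysis:
h(Running) = 0.3·1 + 0.25·h(Running) + 0.2·h(Degraded) + 0.15·h(Under Repair) + 0.1·0
h(Degraded) = 0.25·1 + 0.1·h(Running) + 0.2·h(Degraded) + 0.25·h(Under Repair) + 0.2·0
h(Under Repair) = 0.3·1 + 0.2·h(Running) + 0.1·h(Degraded) + 0.25·h(Under Repair) + 0.15·0
Solving: h(Running) = 0.6953, h(Degraded) = 0.6077, h(Under Repair) = 0.6664.
Starting from Under Repair, the probability is 0.6664.

0.6664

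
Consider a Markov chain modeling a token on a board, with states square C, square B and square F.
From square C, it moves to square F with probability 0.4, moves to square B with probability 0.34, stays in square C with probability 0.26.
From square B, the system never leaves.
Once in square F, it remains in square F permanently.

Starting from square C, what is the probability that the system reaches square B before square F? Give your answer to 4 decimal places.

Let h(s) be the probability of absorption at square B starting from transient state s. Then h(square B) = 1 and h(square F) = 0. By first-step analysis:
h(square C) = 0.26·h(square C) + 0.34·1 + 0.4·0
Solving: h(square C) = 0.4595.
Starting from square C, the probability is 0.4595.

0.4595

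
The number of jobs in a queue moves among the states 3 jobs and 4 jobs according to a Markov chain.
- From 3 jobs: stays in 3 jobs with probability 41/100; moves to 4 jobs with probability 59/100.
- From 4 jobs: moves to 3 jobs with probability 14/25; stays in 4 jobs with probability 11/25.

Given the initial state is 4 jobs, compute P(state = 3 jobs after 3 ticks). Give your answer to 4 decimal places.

0.4886

Propagate the distribution vector 3 ticks from 4 jobs.
After 0 ticks: (0.0000, 1.0000)
After 1 tick: (0.5600, 0.4400)
After 2 ticks: (0.4760, 0.5240)
After 3 ticks: (0.4886, 0.5114)
P(in 3 jobs after 3 ticks) = 0.4886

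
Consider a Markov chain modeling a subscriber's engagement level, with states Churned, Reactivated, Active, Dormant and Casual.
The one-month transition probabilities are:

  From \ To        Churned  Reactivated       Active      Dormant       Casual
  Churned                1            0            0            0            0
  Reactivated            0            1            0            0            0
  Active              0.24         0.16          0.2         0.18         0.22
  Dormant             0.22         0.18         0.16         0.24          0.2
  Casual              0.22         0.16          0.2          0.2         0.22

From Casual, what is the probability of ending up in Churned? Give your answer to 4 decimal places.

0.5770

Let h(s) be the probability of absorption at Churned starting from transient state s. Then h(Churned) = 1 and h(Reactivated) = 0. By first-step analysis:
h(Active) = 0.24·1 + 0.16·0 + 0.2·h(Active) + 0.18·h(Dormant) + 0.22·h(Casual)
h(Dormant) = 0.22·1 + 0.18·0 + 0.16·h(Active) + 0.24·h(Dormant) + 0.2·h(Casual)
h(Casual) = 0.22·1 + 0.16·0 + 0.2·h(Active) + 0.2·h(Dormant) + 0.22·h(Casual)
Solving: h(Active) = 0.5857, h(Dormant) = 0.5646, h(Casual) = 0.5770.
Starting from Casual, the probability is 0.5770.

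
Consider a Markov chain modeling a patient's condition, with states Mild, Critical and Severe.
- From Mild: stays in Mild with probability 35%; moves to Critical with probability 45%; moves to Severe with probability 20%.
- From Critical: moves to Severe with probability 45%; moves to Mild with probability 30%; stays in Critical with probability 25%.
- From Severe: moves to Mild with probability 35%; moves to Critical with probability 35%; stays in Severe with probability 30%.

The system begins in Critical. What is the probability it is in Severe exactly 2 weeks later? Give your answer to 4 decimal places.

0.3075

Sum over the intermediate state after 1 week:
P = P(Critical→Mild)·P(Mild→Severe) + P(Critical→Critical)·P(Critical→Severe) + P(Critical→Severe)·P(Severe→Severe)
  = 0.3×0.2 + 0.25×0.45 + 0.45×0.3
  = 0.0600 + 0.1125 + 0.1350 = 0.3075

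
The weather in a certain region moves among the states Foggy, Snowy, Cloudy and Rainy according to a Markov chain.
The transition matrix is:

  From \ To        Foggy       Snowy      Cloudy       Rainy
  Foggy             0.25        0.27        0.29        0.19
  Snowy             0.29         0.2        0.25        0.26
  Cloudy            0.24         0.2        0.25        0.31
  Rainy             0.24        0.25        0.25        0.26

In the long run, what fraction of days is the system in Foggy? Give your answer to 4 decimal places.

Let the stationary distribution be π with π = πP and π_1 + π_2 + π_3 + π_4 = 1.
π_1 = 0.25·π_1 + 0.29·π_2 + 0.24·π_3 + 0.24·π_4
π_2 = 0.27·π_1 + 0.2·π_2 + 0.2·π_3 + 0.25·π_4
π_3 = 0.29·π_1 + 0.25·π_2 + 0.25·π_3 + 0.25·π_4
Solving with the normalization constraint gives π = (0.2541, 0.2305, 0.2602, 0.2552).
So the stationary probability of Foggy is 0.2541.

0.2541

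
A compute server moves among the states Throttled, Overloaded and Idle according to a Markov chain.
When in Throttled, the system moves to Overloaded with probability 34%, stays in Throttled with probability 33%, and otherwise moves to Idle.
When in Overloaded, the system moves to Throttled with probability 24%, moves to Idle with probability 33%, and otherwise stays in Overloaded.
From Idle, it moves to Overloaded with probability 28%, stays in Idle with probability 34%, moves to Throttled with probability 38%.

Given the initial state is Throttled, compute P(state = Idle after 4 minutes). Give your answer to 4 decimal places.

0.3333

Propagate the distribution vector 4 minutes from Throttled.
After 0 minutes: (1.0000, 0.0000, 0.0000)
After 1 minute: (0.3300, 0.3400, 0.3300)
After 2 minutes: (0.3159, 0.3508, 0.3333)
After 3 minutes: (0.3151, 0.3516, 0.3333)
After 4 minutes: (0.3150, 0.3516, 0.3333)
P(in Idle after 4 minutes) = 0.3333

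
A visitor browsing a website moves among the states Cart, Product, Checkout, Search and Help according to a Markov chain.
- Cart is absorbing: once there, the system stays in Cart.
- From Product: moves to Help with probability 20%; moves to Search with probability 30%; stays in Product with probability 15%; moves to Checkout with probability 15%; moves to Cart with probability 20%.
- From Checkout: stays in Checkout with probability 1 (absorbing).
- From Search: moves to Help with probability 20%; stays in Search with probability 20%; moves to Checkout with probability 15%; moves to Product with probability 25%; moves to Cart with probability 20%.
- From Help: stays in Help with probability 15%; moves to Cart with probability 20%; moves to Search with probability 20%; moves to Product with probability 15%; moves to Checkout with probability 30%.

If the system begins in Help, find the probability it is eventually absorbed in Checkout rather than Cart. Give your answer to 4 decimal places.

0.5472

Let h(s) be the probability of absorption at Checkout starting from transient state s. Then h(Checkout) = 1 and h(Cart) = 0. By first-step analysis:
h(Product) = 0.2·0 + 0.15·h(Product) + 0.15·1 + 0.3·h(Search) + 0.2·h(Help)
h(Search) = 0.2·0 + 0.25·h(Product) + 0.15·1 + 0.2·h(Search) + 0.2·h(Help)
h(Help) = 0.2·0 + 0.15·h(Product) + 0.3·1 + 0.2·h(Search) + 0.15·h(Help)
Solving: h(Product) = 0.4717, h(Search) = 0.4717, h(Help) = 0.5472.
Starting from Help, the probability is 0.5472.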